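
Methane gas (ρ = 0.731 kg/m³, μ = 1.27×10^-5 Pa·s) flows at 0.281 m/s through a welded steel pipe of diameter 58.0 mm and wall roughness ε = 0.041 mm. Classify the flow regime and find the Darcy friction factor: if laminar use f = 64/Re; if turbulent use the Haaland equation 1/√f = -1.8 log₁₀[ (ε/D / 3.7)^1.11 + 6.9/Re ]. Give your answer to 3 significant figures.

Re = ρVD/μ = 0.731·0.281·0.058/1.27e-05 = 938.1.
Re < 2300 → laminar, so f = 64/Re = 0.06822 (roughness is irrelevant in laminar flow).

f ≈ 0.0682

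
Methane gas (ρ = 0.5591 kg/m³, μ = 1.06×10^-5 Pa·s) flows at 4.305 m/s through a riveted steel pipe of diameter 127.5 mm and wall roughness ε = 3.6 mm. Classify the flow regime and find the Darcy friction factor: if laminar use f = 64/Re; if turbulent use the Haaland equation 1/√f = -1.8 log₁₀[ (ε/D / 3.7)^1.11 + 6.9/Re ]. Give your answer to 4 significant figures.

Re = ρVD/μ = 0.5591·4.305·0.1275/1.06e-05 = 2.895e+04.
Re > 4000 → turbulent. ε/D = 0.0036/0.1275 = 0.0282; Haaland: 1/√f = -1.8 log₁₀[0.00446 + 0.000238] = 4.19, so f = 0.05696.

f ≈ 0.05696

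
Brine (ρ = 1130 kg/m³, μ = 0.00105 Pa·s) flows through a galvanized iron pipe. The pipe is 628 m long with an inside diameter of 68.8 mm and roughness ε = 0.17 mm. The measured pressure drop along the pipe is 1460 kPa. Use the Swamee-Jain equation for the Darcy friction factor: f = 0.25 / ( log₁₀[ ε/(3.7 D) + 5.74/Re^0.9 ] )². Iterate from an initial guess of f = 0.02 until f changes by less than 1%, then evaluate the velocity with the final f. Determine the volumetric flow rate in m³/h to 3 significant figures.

Q ≈ 44.5 m³/h

Rearranging Darcy-Weisbach: V = √(2·ΔP·D/(f·L·ρ)). With ε/D = 0.00017/0.0688 = 0.00247, iterate starting from f = 0.02:
  f = 0.02 → V = √(2·1.46e+06·0.0688/(0.02·628·1130)) = 3.762 m/s; Re = ρVD/μ = 2.786e+05; f → 0.02551
  f = 0.02551 → V = 3.332 m/s; Re = 2.467e+05; f → 0.02559
Converged (Δf/f < 1%). With the final f = 0.02559: V = √(2·1.46e+06·0.0688/(0.02559·628·1130)) = 3.326 m/s.
Q = V·A = 3.326·(π/4·0.0688²) = 0.01237 m³/s = 44.5 m³/h.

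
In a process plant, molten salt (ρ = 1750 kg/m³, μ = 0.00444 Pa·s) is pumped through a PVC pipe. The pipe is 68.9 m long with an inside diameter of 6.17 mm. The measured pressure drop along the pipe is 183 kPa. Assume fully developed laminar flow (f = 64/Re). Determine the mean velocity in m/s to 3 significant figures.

For laminar flow, f = 64/Re with Re = ρVD/μ, so Darcy-Weisbach reduces to ΔP = 32μLV/D². Solving for V: V = ΔP·D²/(32μL) = 1.83e+05·(0.00617)²/(32·0.00444·68.9) = 0.7117 m/s.
Check: Re = ρVD/μ = 1750·0.7117·0.00617/0.00444 = 1731 < 2300, so the laminar assumption holds.

V ≈ 0.712 m/s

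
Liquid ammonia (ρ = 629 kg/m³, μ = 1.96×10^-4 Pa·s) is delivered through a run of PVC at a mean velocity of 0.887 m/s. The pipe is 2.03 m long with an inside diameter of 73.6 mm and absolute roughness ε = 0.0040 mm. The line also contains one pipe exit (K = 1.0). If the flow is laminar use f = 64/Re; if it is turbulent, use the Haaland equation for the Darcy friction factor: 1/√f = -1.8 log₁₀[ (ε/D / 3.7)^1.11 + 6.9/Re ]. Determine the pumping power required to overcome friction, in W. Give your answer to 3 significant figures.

P ≈ 1.34 W

Reynolds number Re = ρVD/μ = 629 · 0.887 · 0.0736 / 0.000196 = 2.095e+05.
Re > 4000 → turbulent. Relative roughness ε/D = 4e-06/0.0736 = 5.43e-05. Haaland: 1/√f = -1.8 log₁₀[(5.43e-05/3.7)^1.11 + 6.9/2.095e+05] = -1.8 log₁₀[4.32e-06 + 3.29e-05] = 7.972, so f = 0.01574.
Total minor-loss coefficient ΣK = 1·1 = 1.
ΔP = [f·L/D + ΣK]·(ρV²/2) = [0.01574·2.03/0.0736 + 1]·(629·0.887²/2) = [0.434 + 1]·247.4 = 354.8 Pa.
Q = V·A = 0.887·0.004254 = 0.003774 m³/s.
Pumping power P = QΔP = 0.003774·354.8 = 1.339 W = 1.34 W.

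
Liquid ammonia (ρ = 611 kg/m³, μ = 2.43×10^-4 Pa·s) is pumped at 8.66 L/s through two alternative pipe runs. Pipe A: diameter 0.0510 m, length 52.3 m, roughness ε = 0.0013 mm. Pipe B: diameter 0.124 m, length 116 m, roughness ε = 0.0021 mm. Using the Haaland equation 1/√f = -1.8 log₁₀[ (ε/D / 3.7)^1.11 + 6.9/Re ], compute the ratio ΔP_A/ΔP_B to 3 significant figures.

ΔP_A/ΔP_B ≈ 33.1

Pipe A: V = Q/A = 0.00866/0.002043 = 4.239 m/s; Re = 5.436e+05; ε/D = 2.55e-05; Haaland → f = 0.01319; ΔP_A = f(L/D)(ρV²/2) = 7.427e+04 Pa.
Pipe B: V = Q/A = 0.00866/0.01208 = 0.7171 m/s; Re = 2.236e+05; ε/D = 1.69e-05; Haaland → f = 0.01528; ΔP_B = f(L/D)(ρV²/2) = 2246 Pa.
ΔP_A/ΔP_B = 7.427e+04/2246 = 33.1.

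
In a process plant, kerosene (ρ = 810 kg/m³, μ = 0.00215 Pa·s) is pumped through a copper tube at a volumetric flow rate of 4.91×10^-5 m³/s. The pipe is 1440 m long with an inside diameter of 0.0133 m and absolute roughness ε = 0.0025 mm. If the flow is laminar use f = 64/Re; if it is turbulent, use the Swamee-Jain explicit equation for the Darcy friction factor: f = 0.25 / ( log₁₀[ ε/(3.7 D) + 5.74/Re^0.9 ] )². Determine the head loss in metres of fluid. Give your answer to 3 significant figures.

h_f ≈ 24.9 m

Cross-sectional area A = πD²/4 = π(0.0133)²/4 = 0.0001389 m²; mean velocity V = Q/A = 4.91e-05/0.0001389 = 0.3534 m/s.
Reynolds number Re = ρVD/μ = 810 · 0.3534 · 0.0133 / 0.00215 = 1771.
Re < 2300 → laminar flow, so f = 64/Re = 64/1771 = 0.03614 (the turbulent correlation is not needed).
Darcy-Weisbach: ΔP = f(L/D)(ρV²/2) = 0.03614·(1440/0.0133)·(810·0.3534²/2) = 0.03614·1.083e+05·50.59 = 1.979e+05 Pa.
Head loss h_f = ΔP/(ρg) = 1.979e+05/(810·9.81) = 24.9 m.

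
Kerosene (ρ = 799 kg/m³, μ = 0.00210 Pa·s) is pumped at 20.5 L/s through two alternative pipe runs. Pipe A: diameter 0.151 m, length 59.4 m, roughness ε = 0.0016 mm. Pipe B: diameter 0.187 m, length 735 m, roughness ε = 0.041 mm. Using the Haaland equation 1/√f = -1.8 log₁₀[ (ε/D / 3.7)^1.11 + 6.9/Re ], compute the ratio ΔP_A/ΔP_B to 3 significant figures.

ΔP_A/ΔP_B ≈ 0.218

Pipe A: V = Q/A = 0.0205/0.01791 = 1.145 m/s; Re = 6.577e+04; ε/D = 1.06e-05; Haaland → f = 0.01952; ΔP_A = f(L/D)(ρV²/2) = 4020 Pa.
Pipe B: V = Q/A = 0.0205/0.02746 = 0.7464 m/s; Re = 5.311e+04; ε/D = 0.000219; Haaland → f = 0.02112; ΔP_B = f(L/D)(ρV²/2) = 1.847e+04 Pa.
ΔP_A/ΔP_B = 4020/1.847e+04 = 0.218.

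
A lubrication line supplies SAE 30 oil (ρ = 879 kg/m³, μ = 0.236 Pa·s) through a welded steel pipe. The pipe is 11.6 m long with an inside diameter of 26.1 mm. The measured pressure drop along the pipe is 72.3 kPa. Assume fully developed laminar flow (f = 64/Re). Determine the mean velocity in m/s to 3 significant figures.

V ≈ 0.562 m/s

For laminar flow, f = 64/Re with Re = ρVD/μ, so Darcy-Weisbach reduces to ΔP = 32μLV/D². Solving for V: V = ΔP·D²/(32μL) = 7.23e+04·(0.0261)²/(32·0.236·11.6) = 0.5622 m/s.
Check: Re = ρVD/μ = 879·0.5622·0.0261/0.236 = 54.65 < 2300, so the laminar assumption holds.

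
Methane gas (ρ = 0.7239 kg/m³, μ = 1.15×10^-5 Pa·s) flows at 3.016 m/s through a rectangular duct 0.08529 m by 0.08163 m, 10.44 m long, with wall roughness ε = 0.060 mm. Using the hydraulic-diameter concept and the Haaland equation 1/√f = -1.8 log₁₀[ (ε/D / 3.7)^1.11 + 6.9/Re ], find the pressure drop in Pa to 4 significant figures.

ΔP ≈ 11.74 Pa

Hydraulic diameter D_h = 4A/P = 4·(0.08529·0.08163)/(2·(0.08529+0.08163)) = 0.02785/0.3338 = 0.08342 m.
Re = ρVD_h/μ = 0.7239·3.016·0.08342/1.15e-05 = 1.584e+04.
ε/D_h = 6e-05/0.08342 = 0.000719; Haaland gives 1/√f = -1.8 log₁₀[7.59e-05+0.000436] = 5.924, so f = 0.0285.
ΔP = f(L/D_h)(ρV²/2) = 0.0285·10.44/0.08342·3.292 = 11.74 Pa.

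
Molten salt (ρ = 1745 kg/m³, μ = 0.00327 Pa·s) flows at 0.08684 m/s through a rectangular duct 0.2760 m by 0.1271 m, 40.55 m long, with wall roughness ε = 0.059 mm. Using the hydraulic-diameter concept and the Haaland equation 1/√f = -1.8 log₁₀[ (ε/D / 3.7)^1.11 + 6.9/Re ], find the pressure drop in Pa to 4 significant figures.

Hydraulic diameter D_h = 4A/P = 4·(0.276·0.1271)/(2·(0.276+0.1271)) = 0.1403/0.8062 = 0.174 m.
Re = ρVD_h/μ = 1745·0.08684·0.174/0.00327 = 8066.
ε/D_h = 5.9e-05/0.174 = 0.000339; Haaland gives 1/√f = -1.8 log₁₀[3.29e-05+0.000855] = 5.492, so f = 0.03315.
ΔP = f(L/D_h)(ρV²/2) = 0.03315·40.55/0.174·6.58 = 50.81 Pa.

ΔP ≈ 50.81 Pa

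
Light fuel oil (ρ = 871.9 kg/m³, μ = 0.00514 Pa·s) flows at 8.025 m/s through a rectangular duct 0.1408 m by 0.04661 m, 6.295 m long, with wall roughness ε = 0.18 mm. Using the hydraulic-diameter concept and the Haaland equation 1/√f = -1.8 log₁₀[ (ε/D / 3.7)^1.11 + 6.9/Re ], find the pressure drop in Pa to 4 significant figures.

Hydraulic diameter D_h = 4A/P = 4·(0.1408·0.04661)/(2·(0.1408+0.04661)) = 0.02625/0.3748 = 0.07004 m.
Re = ρVD_h/μ = 871.9·8.025·0.07004/0.00514 = 9.534e+04.
ε/D_h = 0.00018/0.07004 = 0.00257; Haaland gives 1/√f = -1.8 log₁₀[0.000312+7.24e-05] = 6.147, so f = 0.02646.
ΔP = f(L/D_h)(ρV²/2) = 0.02646·6.295/0.07004·2.808e+04 = 6.678e+04 Pa.

ΔP ≈ 66780 Pa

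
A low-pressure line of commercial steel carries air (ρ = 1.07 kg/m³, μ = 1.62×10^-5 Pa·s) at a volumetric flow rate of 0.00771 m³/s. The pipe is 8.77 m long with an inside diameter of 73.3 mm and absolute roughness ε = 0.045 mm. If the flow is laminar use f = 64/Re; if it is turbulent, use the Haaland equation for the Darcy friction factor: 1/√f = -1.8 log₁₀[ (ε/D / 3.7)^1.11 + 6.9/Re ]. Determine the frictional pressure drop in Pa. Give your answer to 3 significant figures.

Cross-sectional area A = πD²/4 = π(0.0733)²/4 = 0.00422 m²; mean velocity V = Q/A = 0.00771/0.00422 = 1.827 m/s.
Reynolds number Re = ρVD/μ = 1.07 · 1.827 · 0.0733 / 1.62e-05 = 8846.
Re > 4000 → turbulent. Relative roughness ε/D = 4.5e-05/0.0733 = 0.000614. Haaland: 1/√f = -1.8 log₁₀[(0.000614/3.7)^1.11 + 6.9/8846] = -1.8 log₁₀[6.37e-05 + 0.00078] = 5.533, so f = 0.03267.
Darcy-Weisbach: ΔP = f(L/D)(ρV²/2) = 0.03267·(8.77/0.0733)·(1.07·1.827²/2) = 0.03267·119.6·1.786 = 6.98 Pa.

ΔP ≈ 6.98 Pa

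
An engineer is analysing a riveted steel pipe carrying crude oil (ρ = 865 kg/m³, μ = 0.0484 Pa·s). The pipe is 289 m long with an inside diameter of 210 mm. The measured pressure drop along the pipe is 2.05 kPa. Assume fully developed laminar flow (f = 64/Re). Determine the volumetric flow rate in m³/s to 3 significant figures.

Q ≈ 0.00700 m³/s

For laminar flow, f = 64/Re with Re = ρVD/μ, so Darcy-Weisbach reduces to ΔP = 32μLV/D². Solving for V: V = ΔP·D²/(32μL) = 2050·(0.21)²/(32·0.0484·289) = 0.202 m/s.
Check: Re = ρVD/μ = 865·0.202·0.21/0.0484 = 758 < 2300, so the laminar assumption holds.
Q = V·A = 0.202·(π/4·0.21²) = 0.006996 m³/s = 0.00700 m³/s.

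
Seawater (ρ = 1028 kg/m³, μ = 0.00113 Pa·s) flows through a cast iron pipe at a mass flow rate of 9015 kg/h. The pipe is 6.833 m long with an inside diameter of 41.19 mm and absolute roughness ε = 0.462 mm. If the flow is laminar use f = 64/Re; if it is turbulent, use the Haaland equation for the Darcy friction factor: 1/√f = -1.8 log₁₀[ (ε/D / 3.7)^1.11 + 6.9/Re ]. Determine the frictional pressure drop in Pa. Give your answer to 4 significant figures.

ṁ = 9015 kg/h = 9015/3600 = 2.504 kg/s.
A = πD²/4 = π(0.04119)²/4 = 0.001333 m²; mean velocity V = ṁ/(ρA) = 2.504/(1028 · 0.001333) = 1.828 m/s.
Reynolds number Re = ρVD/μ = 1028 · 1.828 · 0.04119 / 0.00113 = 6.85e+04.
Re > 4000 → turbulent. Relative roughness ε/D = 0.000462/0.04119 = 0.0112. Haaland: 1/√f = -1.8 log₁₀[(0.0112/3.7)^1.11 + 6.9/6.85e+04] = -1.8 log₁₀[0.0016 + 0.000101] = 4.984, so f = 0.04026.
Darcy-Weisbach: ΔP = f(L/D)(ρV²/2) = 0.04026·(6.833/0.04119)·(1028·1.828²/2) = 0.04026·165.9·1718 = 1.147e+04 Pa.

ΔP ≈ 11470 Pa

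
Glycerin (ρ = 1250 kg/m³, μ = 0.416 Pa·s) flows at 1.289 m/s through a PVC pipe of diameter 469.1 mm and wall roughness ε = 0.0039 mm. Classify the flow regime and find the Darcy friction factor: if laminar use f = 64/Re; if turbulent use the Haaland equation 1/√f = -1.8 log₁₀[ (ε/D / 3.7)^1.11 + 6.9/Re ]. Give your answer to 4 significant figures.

f ≈ 0.03522

Re = ρVD/μ = 1250·1.289·0.4691/0.416 = 1817.
Re < 2300 → laminar, so f = 64/Re = 0.03522 (roughness is irrelevant in laminar flow).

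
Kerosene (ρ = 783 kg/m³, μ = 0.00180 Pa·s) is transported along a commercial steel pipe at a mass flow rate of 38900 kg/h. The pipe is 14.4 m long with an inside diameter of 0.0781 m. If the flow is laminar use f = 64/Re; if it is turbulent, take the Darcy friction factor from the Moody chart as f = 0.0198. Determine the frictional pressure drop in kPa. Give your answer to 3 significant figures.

ṁ = 38900 kg/h = 38900/3600 = 10.81 kg/s.
A = πD²/4 = π(0.0781)²/4 = 0.004791 m²; mean velocity V = ṁ/(ρA) = 10.81/(783 · 0.004791) = 2.881 m/s.
Reynolds number Re = ρVD/μ = 783 · 2.881 · 0.0781 / 0.0018 = 9.787e+04.
Re > 4000 → turbulent; use the Moody-chart value f = 0.0198.
Darcy-Weisbach: ΔP = f(L/D)(ρV²/2) = 0.0198·(14.4/0.0781)·(783·2.881²/2) = 0.0198·184.4·3249 = 1.186e+04 Pa.
ΔP = 1.186e+04 Pa = 11.9 kPa.

ΔP ≈ 11.9 kPa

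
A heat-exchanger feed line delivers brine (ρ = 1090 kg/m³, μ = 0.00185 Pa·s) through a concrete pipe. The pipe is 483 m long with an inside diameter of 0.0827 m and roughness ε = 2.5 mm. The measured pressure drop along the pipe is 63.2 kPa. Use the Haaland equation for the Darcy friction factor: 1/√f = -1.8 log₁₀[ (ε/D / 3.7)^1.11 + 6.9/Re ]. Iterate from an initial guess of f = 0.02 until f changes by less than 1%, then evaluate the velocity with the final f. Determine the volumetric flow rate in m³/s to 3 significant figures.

Rearranging Darcy-Weisbach: V = √(2·ΔP·D/(f·L·ρ)). With ε/D = 0.0025/0.0827 = 0.0302, iterate starting from f = 0.02:
  f = 0.02 → V = √(2·6.32e+04·0.0827/(0.02·483·1090)) = 0.9964 m/s; Re = ρVD/μ = 4.855e+04; f → 0.0581
  f = 0.0581 → V = 0.5846 m/s; Re = 2.848e+04; f → 0.05854
Converged (Δf/f < 1%). With the final f = 0.05854: V = √(2·6.32e+04·0.0827/(0.05854·483·1090)) = 0.5824 m/s.
Q = V·A = 0.5824·(π/4·0.0827²) = 0.003128 m³/s = 0.00313 m³/s.

Q ≈ 0.00313 m³/s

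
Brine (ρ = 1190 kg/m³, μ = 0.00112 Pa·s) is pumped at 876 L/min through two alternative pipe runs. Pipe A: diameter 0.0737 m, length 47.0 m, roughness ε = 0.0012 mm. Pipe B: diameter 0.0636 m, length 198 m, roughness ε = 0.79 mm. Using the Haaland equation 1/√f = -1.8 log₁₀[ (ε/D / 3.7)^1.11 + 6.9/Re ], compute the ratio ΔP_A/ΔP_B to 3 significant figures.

Pipe A: V = Q/A = 0.0146/0.004266 = 3.422 m/s; Re = 2.68e+05; ε/D = 1.63e-05; Haaland → f = 0.01477; ΔP_A = f(L/D)(ρV²/2) = 6.566e+04 Pa.
Pipe B: V = Q/A = 0.0146/0.003177 = 4.596 m/s; Re = 3.106e+05; ε/D = 0.0124; Haaland → f = 0.04109; ΔP_B = f(L/D)(ρV²/2) = 1.607e+06 Pa.
ΔP_A/ΔP_B = 6.566e+04/1.607e+06 = 0.0409.

ΔP_A/ΔP_B ≈ 0.0409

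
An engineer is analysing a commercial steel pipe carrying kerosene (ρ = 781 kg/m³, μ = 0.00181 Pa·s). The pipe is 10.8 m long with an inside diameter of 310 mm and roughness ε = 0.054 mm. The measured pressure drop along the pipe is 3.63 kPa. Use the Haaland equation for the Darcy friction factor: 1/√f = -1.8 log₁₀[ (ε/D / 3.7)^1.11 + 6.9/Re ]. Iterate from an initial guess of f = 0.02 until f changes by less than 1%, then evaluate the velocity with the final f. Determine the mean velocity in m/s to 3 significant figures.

Rearranging Darcy-Weisbach: V = √(2·ΔP·D/(f·L·ρ)). With ε/D = 5.4e-05/0.31 = 0.000174, iterate starting from f = 0.02:
  f = 0.02 → V = √(2·3630·0.31/(0.02·10.8·781)) = 3.653 m/s; Re = ρVD/μ = 4.886e+05; f → 0.01507
  f = 0.01507 → V = 4.207 m/s; Re = 5.628e+05; f → 0.01489
  f = 0.01489 → V = 4.233 m/s; Re = 5.663e+05; f → 0.01488
Converged (Δf/f < 1%). With the final f = 0.01488: V = √(2·3630·0.31/(0.01488·10.8·781)) = 4.234 m/s.

V ≈ 4.23 m/s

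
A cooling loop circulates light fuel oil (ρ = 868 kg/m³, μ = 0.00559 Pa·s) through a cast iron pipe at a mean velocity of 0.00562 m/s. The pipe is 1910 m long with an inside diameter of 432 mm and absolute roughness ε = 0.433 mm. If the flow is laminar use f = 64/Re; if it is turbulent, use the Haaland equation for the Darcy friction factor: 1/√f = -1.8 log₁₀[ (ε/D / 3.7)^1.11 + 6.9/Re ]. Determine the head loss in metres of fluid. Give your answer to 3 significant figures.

Reynolds number Re = ρVD/μ = 868 · 0.00562 · 0.432 / 0.00559 = 377.
Re < 2300 → laminar flow, so f = 64/Re = 64/377 = 0.1698 (the turbulent correlation is not needed).
Darcy-Weisbach: ΔP = f(L/D)(ρV²/2) = 0.1698·(1910/0.432)·(868·0.00562²/2) = 0.1698·4421·0.01371 = 10.29 Pa.
Head loss h_f = ΔP/(ρg) = 10.29/(868·9.81) = 0.00121 m.

h_f ≈ 0.00121 m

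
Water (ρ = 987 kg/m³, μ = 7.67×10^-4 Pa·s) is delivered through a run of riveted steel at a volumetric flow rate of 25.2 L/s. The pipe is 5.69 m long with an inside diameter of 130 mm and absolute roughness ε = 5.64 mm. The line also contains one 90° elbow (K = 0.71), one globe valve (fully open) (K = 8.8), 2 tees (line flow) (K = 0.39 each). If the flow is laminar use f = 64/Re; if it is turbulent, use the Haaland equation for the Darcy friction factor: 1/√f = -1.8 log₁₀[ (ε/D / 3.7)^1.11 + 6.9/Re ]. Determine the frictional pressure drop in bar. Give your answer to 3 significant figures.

Q = 25.2 L/s = 25.2/1000 = 0.0252 m³/s.
Cross-sectional area A = πD²/4 = π(0.13)²/4 = 0.01327 m²; mean velocity V = Q/A = 0.0252/0.01327 = 1.899 m/s.
Reynolds number Re = ρVD/μ = 987 · 1.899 · 0.13 / 0.000767 = 3.176e+05.
Re > 4000 → turbulent. Relative roughness ε/D = 0.00564/0.13 = 0.0434. Haaland: 1/√f = -1.8 log₁₀[(0.0434/3.7)^1.11 + 6.9/3.176e+05] = -1.8 log₁₀[0.00719 + 2.17e-05] = 3.856, so f = 0.06727.
Total minor-loss coefficient ΣK = 1·0.71 + 1·8.8 + 2·0.39 = 10.3.
ΔP = [f·L/D + ΣK]·(ρV²/2) = [0.06727·5.69/0.13 + 10.3]·(987·1.899²/2) = [2.944 + 10.3]·1779 = 2.354e+04 Pa.
ΔP = 2.354e+04 Pa = 0.235 bar.

ΔP ≈ 0.235 bar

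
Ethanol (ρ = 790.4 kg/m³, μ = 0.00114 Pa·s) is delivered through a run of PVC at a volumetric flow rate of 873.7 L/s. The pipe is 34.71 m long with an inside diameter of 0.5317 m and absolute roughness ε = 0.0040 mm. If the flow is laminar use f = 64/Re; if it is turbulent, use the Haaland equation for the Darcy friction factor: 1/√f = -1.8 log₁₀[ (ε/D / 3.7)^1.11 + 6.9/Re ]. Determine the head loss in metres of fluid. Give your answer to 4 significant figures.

h_f ≈ 0.5702 m

Q = 873.7 L/s = 873.7/1000 = 0.8737 m³/s.
Cross-sectional area A = πD²/4 = π(0.5317)²/4 = 0.222 m²; mean velocity V = Q/A = 0.8737/0.222 = 3.935 m/s.
Reynolds number Re = ρVD/μ = 790.4 · 3.935 · 0.5317 / 0.00114 = 1.451e+06.
Re > 4000 → turbulent. Relative roughness ε/D = 4e-06/0.5317 = 7.52e-06. Haaland: 1/√f = -1.8 log₁₀[(7.52e-06/3.7)^1.11 + 6.9/1.451e+06] = -1.8 log₁₀[4.81e-07 + 4.76e-06] = 9.506, so f = 0.01107.
Darcy-Weisbach: ΔP = f(L/D)(ρV²/2) = 0.01107·(34.71/0.5317)·(790.4·3.935²/2) = 0.01107·65.28·6119 = 4421 Pa.
Head loss h_f = ΔP/(ρg) = 4421/(790.4·9.81) = 0.5702 m.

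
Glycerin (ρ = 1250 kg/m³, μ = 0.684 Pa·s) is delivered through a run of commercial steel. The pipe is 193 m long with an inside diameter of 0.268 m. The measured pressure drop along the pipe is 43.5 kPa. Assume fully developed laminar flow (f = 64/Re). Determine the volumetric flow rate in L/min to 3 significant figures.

For laminar flow, f = 64/Re with Re = ρVD/μ, so Darcy-Weisbach reduces to ΔP = 32μLV/D². Solving for V: V = ΔP·D²/(32μL) = 4.35e+04·(0.268)²/(32·0.684·193) = 0.7396 m/s.
Check: Re = ρVD/μ = 1250·0.7396·0.268/0.684 = 362.2 < 2300, so the laminar assumption holds.
Q = V·A = 0.7396·(π/4·0.268²) = 0.04172 m³/s = 2500 L/min.

Q ≈ 2500 L/min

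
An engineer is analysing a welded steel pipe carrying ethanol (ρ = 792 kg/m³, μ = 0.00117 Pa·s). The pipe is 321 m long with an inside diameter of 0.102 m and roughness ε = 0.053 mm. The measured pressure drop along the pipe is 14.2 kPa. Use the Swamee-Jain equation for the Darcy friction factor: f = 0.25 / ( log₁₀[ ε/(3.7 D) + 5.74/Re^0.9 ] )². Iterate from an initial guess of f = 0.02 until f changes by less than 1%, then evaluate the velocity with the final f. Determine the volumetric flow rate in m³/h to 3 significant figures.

Q ≈ 20.8 m³/h

Rearranging Darcy-Weisbach: V = √(2·ΔP·D/(f·L·ρ)). With ε/D = 5.3e-05/0.102 = 0.00052, iterate starting from f = 0.02:
  f = 0.02 → V = √(2·1.42e+04·0.102/(0.02·321·792)) = 0.7548 m/s; Re = ρVD/μ = 5.212e+04; f → 0.02253
  f = 0.02253 → V = 0.7111 m/s; Re = 4.91e+04; f → 0.02276
Converged (Δf/f < 1%). With the final f = 0.02276: V = √(2·1.42e+04·0.102/(0.02276·321·792)) = 0.7076 m/s.
Q = V·A = 0.7076·(π/4·0.102²) = 0.005782 m³/s = 20.8 m³/h.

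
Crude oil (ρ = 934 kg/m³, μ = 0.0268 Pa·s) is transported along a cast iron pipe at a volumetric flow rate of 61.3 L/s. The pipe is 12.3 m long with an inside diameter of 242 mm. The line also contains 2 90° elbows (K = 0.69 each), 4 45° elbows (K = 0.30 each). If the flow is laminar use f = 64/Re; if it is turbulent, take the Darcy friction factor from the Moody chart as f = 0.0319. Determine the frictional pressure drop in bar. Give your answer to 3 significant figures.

Q = 61.3 L/s = 61.3/1000 = 0.0613 m³/s.
Cross-sectional area A = πD²/4 = π(0.242)²/4 = 0.046 m²; mean velocity V = Q/A = 0.0613/0.046 = 1.333 m/s.
Reynolds number Re = ρVD/μ = 934 · 1.333 · 0.242 / 0.0268 = 1.124e+04.
Re > 4000 → turbulent; use the Moody-chart value f = 0.0319.
Total minor-loss coefficient ΣK = 2·0.69 + 4·0.3 = 2.58.
ΔP = [f·L/D + ΣK]·(ρV²/2) = [0.0319·12.3/0.242 + 2.58]·(934·1.333²/2) = [1.621 + 2.58]·829.5 = 3485 Pa.
ΔP = 3485 Pa = 0.0348 bar.

ΔP ≈ 0.0348 bar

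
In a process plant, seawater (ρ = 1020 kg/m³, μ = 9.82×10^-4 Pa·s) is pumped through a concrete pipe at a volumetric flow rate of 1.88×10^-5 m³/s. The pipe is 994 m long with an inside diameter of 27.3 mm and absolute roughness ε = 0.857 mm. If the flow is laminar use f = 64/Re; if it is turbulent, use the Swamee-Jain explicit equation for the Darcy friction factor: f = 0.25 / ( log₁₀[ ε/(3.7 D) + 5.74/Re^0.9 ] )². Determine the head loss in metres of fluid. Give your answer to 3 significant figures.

Cross-sectional area A = πD²/4 = π(0.0273)²/4 = 0.0005853 m²; mean velocity V = Q/A = 1.88e-05/0.0005853 = 0.03212 m/s.
Reynolds number Re = ρVD/μ = 1020 · 0.03212 · 0.0273 / 0.000982 = 910.7.
Re < 2300 → laminar flow, so f = 64/Re = 64/910.7 = 0.07027 (the turbulent correlation is not needed).
Darcy-Weisbach: ΔP = f(L/D)(ρV²/2) = 0.07027·(994/0.0273)·(1020·0.03212²/2) = 0.07027·3.641e+04·0.5261 = 1346 Pa.
Head loss h_f = ΔP/(ρg) = 1346/(1020·9.81) = 0.135 m.

h_f ≈ 0.135 m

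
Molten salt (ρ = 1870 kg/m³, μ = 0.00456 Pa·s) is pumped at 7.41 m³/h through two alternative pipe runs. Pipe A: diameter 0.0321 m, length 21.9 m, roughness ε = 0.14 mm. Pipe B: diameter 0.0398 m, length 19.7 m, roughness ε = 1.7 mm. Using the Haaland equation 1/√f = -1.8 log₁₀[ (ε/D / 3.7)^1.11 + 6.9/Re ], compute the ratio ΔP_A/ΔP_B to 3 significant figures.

Pipe A: V = Q/A = 0.002058/0.0008093 = 2.543 m/s; Re = 3.348e+04; ε/D = 0.00436; Haaland → f = 0.03181; ΔP_A = f(L/D)(ρV²/2) = 1.313e+05 Pa.
Pipe B: V = Q/A = 0.002058/0.001244 = 1.654 m/s; Re = 2.7e+04; ε/D = 0.0427; Haaland → f = 0.06769; ΔP_B = f(L/D)(ρV²/2) = 8.575e+04 Pa.
ΔP_A/ΔP_B = 1.313e+05/8.575e+04 = 1.53.

ΔP_A/ΔP_B ≈ 1.53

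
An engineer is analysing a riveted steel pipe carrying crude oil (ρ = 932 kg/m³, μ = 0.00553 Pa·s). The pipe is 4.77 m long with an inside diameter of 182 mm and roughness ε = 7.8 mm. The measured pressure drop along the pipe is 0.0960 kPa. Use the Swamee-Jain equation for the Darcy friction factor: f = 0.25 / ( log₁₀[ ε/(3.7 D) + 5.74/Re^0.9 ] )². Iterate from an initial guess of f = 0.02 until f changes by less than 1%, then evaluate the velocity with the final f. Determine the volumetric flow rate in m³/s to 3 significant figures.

Rearranging Darcy-Weisbach: V = √(2·ΔP·D/(f·L·ρ)). With ε/D = 0.0078/0.182 = 0.0429, iterate starting from f = 0.02:
  f = 0.02 → V = √(2·96·0.182/(0.02·4.77·932)) = 0.6269 m/s; Re = ρVD/μ = 1.923e+04; f → 0.06873
  f = 0.06873 → V = 0.3382 m/s; Re = 1.037e+04; f → 0.07023
  f = 0.07023 → V = 0.3346 m/s; Re = 1.026e+04; f → 0.07026
Converged (Δf/f < 1%). With the final f = 0.07026: V = √(2·96·0.182/(0.07026·4.77·932)) = 0.3345 m/s.
Q = V·A = 0.3345·(π/4·0.182²) = 0.008702 m³/s = 0.00870 m³/s.

Q ≈ 0.00870 m³/s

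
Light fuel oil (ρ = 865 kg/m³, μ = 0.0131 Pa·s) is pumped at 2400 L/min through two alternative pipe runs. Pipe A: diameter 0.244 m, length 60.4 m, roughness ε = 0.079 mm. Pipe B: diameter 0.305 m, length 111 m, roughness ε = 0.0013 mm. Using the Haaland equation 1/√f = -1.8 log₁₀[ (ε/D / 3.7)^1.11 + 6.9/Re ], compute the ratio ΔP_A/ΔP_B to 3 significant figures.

ΔP_A/ΔP_B ≈ 1.59

Pipe A: V = Q/A = 0.04/0.04676 = 0.8554 m/s; Re = 1.378e+04; ε/D = 0.000324; Haaland → f = 0.02879; ΔP_A = f(L/D)(ρV²/2) = 2256 Pa.
Pipe B: V = Q/A = 0.04/0.07306 = 0.5475 m/s; Re = 1.103e+04; ε/D = 4.26e-06; Haaland → f = 0.03008; ΔP_B = f(L/D)(ρV²/2) = 1419 Pa.
ΔP_A/ΔP_B = 2256/1419 = 1.59.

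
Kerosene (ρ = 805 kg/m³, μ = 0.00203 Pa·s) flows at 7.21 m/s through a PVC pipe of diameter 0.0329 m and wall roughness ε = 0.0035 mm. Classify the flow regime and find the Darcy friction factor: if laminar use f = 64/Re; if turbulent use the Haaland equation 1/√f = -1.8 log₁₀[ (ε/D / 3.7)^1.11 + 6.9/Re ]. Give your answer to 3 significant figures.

f ≈ 0.0185

Re = ρVD/μ = 805·7.21·0.0329/0.00203 = 9.407e+04.
Re > 4000 → turbulent. ε/D = 3.5e-06/0.0329 = 0.000106; Haaland: 1/√f = -1.8 log₁₀[9.1e-06 + 7.34e-05] = 7.351, so f = 0.01851.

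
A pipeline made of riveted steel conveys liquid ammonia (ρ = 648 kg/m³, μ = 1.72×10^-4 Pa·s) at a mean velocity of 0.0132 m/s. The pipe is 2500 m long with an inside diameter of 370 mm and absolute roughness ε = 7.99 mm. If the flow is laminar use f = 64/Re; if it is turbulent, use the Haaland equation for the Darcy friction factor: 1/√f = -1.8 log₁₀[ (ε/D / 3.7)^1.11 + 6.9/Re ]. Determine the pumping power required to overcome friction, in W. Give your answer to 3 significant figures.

Reynolds number Re = ρVD/μ = 648 · 0.0132 · 0.37 / 0.000172 = 1.84e+04.
Re > 4000 → turbulent. Relative roughness ε/D = 0.00799/0.37 = 0.0216. Haaland: 1/√f = -1.8 log₁₀[(0.0216/3.7)^1.11 + 6.9/1.84e+04] = -1.8 log₁₀[0.00331 + 0.000375] = 4.379, so f = 0.05214.
Darcy-Weisbach: ΔP = f(L/D)(ρV²/2) = 0.05214·(2500/0.37)·(648·0.0132²/2) = 0.05214·6757·0.05645 = 19.89 Pa.
Q = V·A = 0.0132·0.1075 = 0.001419 m³/s.
Pumping power P = QΔP = 0.001419·19.89 = 0.02823 W = 0.0282 W.

P ≈ 0.0282 W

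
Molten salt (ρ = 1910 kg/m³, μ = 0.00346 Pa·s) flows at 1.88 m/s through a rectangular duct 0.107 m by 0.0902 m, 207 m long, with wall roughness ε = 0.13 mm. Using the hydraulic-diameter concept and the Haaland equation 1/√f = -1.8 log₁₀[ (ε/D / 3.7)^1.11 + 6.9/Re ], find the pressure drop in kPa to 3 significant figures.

ΔP ≈ 164 kPa

Hydraulic diameter D_h = 4A/P = 4·(0.107·0.0902)/(2·(0.107+0.0902)) = 0.03861/0.3944 = 0.09788 m.
Re = ρVD_h/μ = 1910·1.88·0.09788/0.00346 = 1.016e+05.
ε/D_h = 0.00013/0.09788 = 0.00133; Haaland gives 1/√f = -1.8 log₁₀[0.00015+6.79e-05] = 6.591, so f = 0.02302.
ΔP = f(L/D_h)(ρV²/2) = 0.02302·207/0.09788·3375 = 1.643e+05 Pa.
ΔP = 164 kPa.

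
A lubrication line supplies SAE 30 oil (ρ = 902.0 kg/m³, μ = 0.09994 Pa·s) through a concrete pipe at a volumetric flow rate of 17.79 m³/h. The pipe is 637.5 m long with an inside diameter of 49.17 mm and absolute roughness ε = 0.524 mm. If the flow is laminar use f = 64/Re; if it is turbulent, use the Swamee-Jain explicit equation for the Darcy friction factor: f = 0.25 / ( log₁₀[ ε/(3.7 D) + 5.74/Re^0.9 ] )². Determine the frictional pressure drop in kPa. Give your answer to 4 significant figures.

Q = 17.79 m³/h = 17.79/3600 = 0.004942 m³/s.
Cross-sectional area A = πD²/4 = π(0.04917)²/4 = 0.001899 m²; mean velocity V = Q/A = 0.004942/0.001899 = 2.602 m/s.
Reynolds number Re = ρVD/μ = 902 · 2.602 · 0.04917 / 0.0999 = 1155.
Re < 2300 → laminar flow, so f = 64/Re = 64/1155 = 0.05542 (the turbulent correlation is not needed).
Darcy-Weisbach: ΔP = f(L/D)(ρV²/2) = 0.05542·(637.5/0.04917)·(902·2.602²/2) = 0.05542·1.297e+04·3055 = 2.195e+06 Pa.
ΔP = 2.195e+06 Pa = 2195 kPa.

ΔP ≈ 2195 kPa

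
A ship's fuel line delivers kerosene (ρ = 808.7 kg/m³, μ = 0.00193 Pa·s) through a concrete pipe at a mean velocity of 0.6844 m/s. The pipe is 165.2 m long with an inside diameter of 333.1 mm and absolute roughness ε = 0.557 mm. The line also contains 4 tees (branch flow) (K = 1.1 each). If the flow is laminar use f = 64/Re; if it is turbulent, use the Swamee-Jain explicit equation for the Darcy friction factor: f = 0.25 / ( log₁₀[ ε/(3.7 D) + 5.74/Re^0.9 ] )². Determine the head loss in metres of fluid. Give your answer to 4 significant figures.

h_f ≈ 0.3954 m

Reynolds number Re = ρVD/μ = 808.7 · 0.6844 · 0.3331 / 0.00193 = 9.552e+04.
Re > 4000 → turbulent. Relative roughness ε/D = 0.000557/0.3331 = 0.00167. Swamee-Jain: f = 0.25/(log₁₀[0.00167/3.7 + 5.74/9.552e+04^0.9])² = 0.25/(log₁₀[0.000452 + 0.000189])² = 0.25/(-3.193)² = 0.02452.
Total minor-loss coefficient ΣK = 4·1.1 = 4.4.
ΔP = [f·L/D + ΣK]·(ρV²/2) = [0.02452·165.2/0.3331 + 4.4]·(808.7·0.6844²/2) = [12.16 + 4.4]·189.4 = 3137 Pa.
Head loss h_f = ΔP/(ρg) = 3137/(808.7·9.81) = 0.3954 m.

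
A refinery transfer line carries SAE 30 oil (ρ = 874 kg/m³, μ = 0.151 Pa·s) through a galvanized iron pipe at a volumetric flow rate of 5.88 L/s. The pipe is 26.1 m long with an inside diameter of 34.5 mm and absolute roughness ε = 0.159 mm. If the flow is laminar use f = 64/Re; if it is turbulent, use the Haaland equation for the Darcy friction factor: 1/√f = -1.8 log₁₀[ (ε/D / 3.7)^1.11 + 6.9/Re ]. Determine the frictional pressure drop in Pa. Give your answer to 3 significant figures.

ΔP ≈ 666000 Pa

Q = 5.88 L/s = 5.88/1000 = 0.00588 m³/s.
Cross-sectional area A = πD²/4 = π(0.0345)²/4 = 0.0009348 m²; mean velocity V = Q/A = 0.00588/0.0009348 = 6.29 m/s.
Reynolds number Re = ρVD/μ = 874 · 6.29 · 0.0345 / 0.151 = 1256.
Re < 2300 → laminar flow, so f = 64/Re = 64/1256 = 0.05095 (the turbulent correlation is not needed).
Darcy-Weisbach: ΔP = f(L/D)(ρV²/2) = 0.05095·(26.1/0.0345)·(874·6.29²/2) = 0.05095·756.5·1.729e+04 = 6.665e+05 Pa.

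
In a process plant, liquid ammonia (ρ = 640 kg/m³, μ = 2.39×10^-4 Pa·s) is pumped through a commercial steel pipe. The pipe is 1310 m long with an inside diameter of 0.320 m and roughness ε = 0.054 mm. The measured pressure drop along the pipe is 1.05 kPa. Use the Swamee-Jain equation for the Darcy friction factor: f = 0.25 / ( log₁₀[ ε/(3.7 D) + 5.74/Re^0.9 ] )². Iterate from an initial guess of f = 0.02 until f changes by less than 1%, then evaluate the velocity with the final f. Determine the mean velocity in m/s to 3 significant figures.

V ≈ 0.217 m/s

Rearranging Darcy-Weisbach: V = √(2·ΔP·D/(f·L·ρ)). With ε/D = 5.4e-05/0.32 = 0.000169, iterate starting from f = 0.02:
  f = 0.02 → V = √(2·1050·0.32/(0.02·1310·640)) = 0.2002 m/s; Re = ρVD/μ = 1.715e+05; f → 0.01728
  f = 0.01728 → V = 0.2154 m/s; Re = 1.845e+05; f → 0.0171
  f = 0.0171 → V = 0.2165 m/s; Re = 1.855e+05; f → 0.01709
Converged (Δf/f < 1%). With the final f = 0.01709: V = √(2·1050·0.32/(0.01709·1310·640)) = 0.2166 m/s.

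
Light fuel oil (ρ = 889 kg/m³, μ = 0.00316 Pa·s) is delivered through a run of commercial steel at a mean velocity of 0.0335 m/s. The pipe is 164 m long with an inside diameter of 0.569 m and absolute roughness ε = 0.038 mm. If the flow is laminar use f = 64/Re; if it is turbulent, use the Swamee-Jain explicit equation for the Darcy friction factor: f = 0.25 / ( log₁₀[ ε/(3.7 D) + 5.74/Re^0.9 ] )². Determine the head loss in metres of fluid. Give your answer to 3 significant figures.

h_f ≈ 6.12×10^-4 m

Reynolds number Re = ρVD/μ = 889 · 0.0335 · 0.569 / 0.00316 = 5363.
Re > 4000 → turbulent. Relative roughness ε/D = 3.8e-05/0.569 = 6.68e-05. Swamee-Jain: f = 0.25/(log₁₀[6.68e-05/3.7 + 5.74/5363^0.9])² = 0.25/(log₁₀[1.8e-05 + 0.00253])² = 0.25/(-2.594)² = 0.03714.
Darcy-Weisbach: ΔP = f(L/D)(ρV²/2) = 0.03714·(164/0.569)·(889·0.0335²/2) = 0.03714·288.2·0.4988 = 5.34 Pa.
Head loss h_f = ΔP/(ρg) = 5.34/(889·9.81) = 6.12×10^-4 m.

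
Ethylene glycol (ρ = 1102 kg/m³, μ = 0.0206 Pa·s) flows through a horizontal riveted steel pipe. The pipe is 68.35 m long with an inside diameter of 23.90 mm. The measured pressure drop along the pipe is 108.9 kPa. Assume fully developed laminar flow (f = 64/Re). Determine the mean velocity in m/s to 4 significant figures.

V ≈ 1.381 m/s

For laminar flow, f = 64/Re with Re = ρVD/μ, so Darcy-Weisbach reduces to ΔP = 32μLV/D². Solving for V: V = ΔP·D²/(32μL) = 1.089e+05·(0.0239)²/(32·0.0206·68.35) = 1.381 m/s.
Check: Re = ρVD/μ = 1102·1.381·0.0239/0.0206 = 1765 < 2300, so the laminar assumption holds.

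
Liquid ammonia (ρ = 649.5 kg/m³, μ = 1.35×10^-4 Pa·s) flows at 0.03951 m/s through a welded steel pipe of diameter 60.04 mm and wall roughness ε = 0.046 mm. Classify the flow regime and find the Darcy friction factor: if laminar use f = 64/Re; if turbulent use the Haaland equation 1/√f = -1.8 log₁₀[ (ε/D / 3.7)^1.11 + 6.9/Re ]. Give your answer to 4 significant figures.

f ≈ 0.03084

Re = ρVD/μ = 649.5·0.03951·0.06004/0.000135 = 1.141e+04.
Re > 4000 → turbulent. ε/D = 4.6e-05/0.06004 = 0.000766; Haaland: 1/√f = -1.8 log₁₀[8.14e-05 + 0.000605] = 5.695, so f = 0.03084.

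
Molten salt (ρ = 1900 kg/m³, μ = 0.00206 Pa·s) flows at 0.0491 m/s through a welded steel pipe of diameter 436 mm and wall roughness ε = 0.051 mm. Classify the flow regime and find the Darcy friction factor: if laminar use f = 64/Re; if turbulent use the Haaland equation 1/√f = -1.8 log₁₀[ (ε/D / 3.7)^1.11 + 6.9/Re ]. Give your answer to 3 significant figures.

f ≈ 0.0260

Re = ρVD/μ = 1900·0.0491·0.436/0.00206 = 1.974e+04.
Re > 4000 → turbulent. ε/D = 5.1e-05/0.436 = 0.000117; Haaland: 1/√f = -1.8 log₁₀[1.01e-05 + 0.000349] = 6.2, so f = 0.02602.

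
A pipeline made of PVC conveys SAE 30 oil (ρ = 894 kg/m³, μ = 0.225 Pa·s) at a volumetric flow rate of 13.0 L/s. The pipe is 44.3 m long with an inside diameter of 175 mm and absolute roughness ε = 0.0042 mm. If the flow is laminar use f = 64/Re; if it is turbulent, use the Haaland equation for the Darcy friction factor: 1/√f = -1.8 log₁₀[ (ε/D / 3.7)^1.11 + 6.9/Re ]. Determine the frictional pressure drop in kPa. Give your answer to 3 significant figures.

ΔP ≈ 5.63 kPa

Q = 13.0 L/s = 13.0/1000 = 0.013 m³/s.
Cross-sectional area A = πD²/4 = π(0.175)²/4 = 0.02405 m²; mean velocity V = Q/A = 0.013/0.02405 = 0.5405 m/s.
Reynolds number Re = ρVD/μ = 894 · 0.5405 · 0.175 / 0.225 = 375.8.
Re < 2300 → laminar flow, so f = 64/Re = 64/375.8 = 0.1703 (the turbulent correlation is not needed).
Darcy-Weisbach: ΔP = f(L/D)(ρV²/2) = 0.1703·(44.3/0.175)·(894·0.5405²/2) = 0.1703·253.1·130.6 = 5629 Pa.
ΔP = 5629 Pa = 5.63 kPa.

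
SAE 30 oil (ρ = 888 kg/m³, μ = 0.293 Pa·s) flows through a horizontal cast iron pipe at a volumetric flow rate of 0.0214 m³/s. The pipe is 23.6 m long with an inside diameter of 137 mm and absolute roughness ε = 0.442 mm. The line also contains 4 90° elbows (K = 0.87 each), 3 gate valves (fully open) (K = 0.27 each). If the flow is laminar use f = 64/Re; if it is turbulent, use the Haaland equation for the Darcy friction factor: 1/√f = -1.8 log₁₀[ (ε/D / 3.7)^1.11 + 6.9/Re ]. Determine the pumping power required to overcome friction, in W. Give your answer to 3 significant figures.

Cross-sectional area A = πD²/4 = π(0.137)²/4 = 0.01474 m²; mean velocity V = Q/A = 0.0214/0.01474 = 1.452 m/s.
Reynolds number Re = ρVD/μ = 888 · 1.452 · 0.137 / 0.293 = 602.8.
Re < 2300 → laminar flow, so f = 64/Re = 64/602.8 = 0.1062 (the turbulent correlation is not needed).
Total minor-loss coefficient ΣK = 4·0.87 + 3·0.27 = 4.29.
ΔP = [f·L/D + ΣK]·(ρV²/2) = [0.1062·23.6/0.137 + 4.29]·(888·1.452²/2) = [18.29 + 4.29]·935.7 = 2.113e+04 Pa.
Pumping power P = QΔP = 0.0214·2.113e+04 = 452.2 W = 452 W.

P ≈ 452 W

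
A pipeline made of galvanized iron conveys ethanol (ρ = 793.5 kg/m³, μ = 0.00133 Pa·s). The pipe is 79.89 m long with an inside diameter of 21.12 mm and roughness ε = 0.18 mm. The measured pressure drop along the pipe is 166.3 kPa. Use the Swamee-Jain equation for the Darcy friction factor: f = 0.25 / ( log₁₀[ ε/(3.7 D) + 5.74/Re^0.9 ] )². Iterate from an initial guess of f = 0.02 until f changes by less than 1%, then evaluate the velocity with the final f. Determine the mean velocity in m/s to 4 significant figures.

V ≈ 1.676 m/s

Rearranging Darcy-Weisbach: V = √(2·ΔP·D/(f·L·ρ)). With ε/D = 0.00018/0.02112 = 0.00852, iterate starting from f = 0.02:
  f = 0.02 → V = √(2·1.663e+05·0.02112/(0.02·79.89·793.5)) = 2.354 m/s; Re = ρVD/μ = 2.966e+04; f → 0.03857
  f = 0.03857 → V = 1.695 m/s; Re = 2.136e+04; f → 0.03942
  f = 0.03942 → V = 1.677 m/s; Re = 2.113e+04; f → 0.03945
Converged (Δf/f < 1%). With the final f = 0.03945: V = √(2·1.663e+05·0.02112/(0.03945·79.89·793.5)) = 1.676 m/s.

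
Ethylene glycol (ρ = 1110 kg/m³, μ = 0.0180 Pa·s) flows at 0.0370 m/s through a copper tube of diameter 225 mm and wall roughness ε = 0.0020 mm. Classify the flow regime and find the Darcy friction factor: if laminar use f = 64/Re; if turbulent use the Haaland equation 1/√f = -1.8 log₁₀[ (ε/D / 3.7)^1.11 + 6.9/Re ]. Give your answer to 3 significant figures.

f ≈ 0.125

Re = ρVD/μ = 1110·0.037·0.225/0.018 = 513.4.
Re < 2300 → laminar, so f = 64/Re = 0.1247 (roughness is irrelevant in laminar flow).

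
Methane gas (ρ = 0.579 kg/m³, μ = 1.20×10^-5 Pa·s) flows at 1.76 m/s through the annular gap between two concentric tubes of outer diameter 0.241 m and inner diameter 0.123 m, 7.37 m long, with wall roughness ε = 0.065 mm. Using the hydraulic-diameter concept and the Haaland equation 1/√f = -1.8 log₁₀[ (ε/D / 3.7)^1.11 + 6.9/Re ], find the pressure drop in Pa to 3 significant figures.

Hydraulic diameter D_h = 4A/P = D_o - D_i = 0.241 - 0.123 = 0.118 m.
Re = ρVD_h/μ = 0.579·1.76·0.118/1.2e-05 = 1.002e+04.
ε/D_h = 6.5e-05/0.118 = 0.000551; Haaland gives 1/√f = -1.8 log₁₀[5.65e-05+0.000689] = 5.63, so f = 0.03155.
ΔP = f(L/D_h)(ρV²/2) = 0.03155·7.37/0.118·0.8968 = 1.767 Pa.

ΔP ≈ 1.77 Pa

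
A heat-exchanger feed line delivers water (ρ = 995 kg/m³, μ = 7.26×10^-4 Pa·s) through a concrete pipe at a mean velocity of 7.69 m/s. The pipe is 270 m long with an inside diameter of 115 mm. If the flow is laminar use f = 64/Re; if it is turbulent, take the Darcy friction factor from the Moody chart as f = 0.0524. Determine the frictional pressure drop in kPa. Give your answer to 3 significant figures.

Reynolds number Re = ρVD/μ = 995 · 7.69 · 0.115 / 0.000726 = 1.212e+06.
Re > 4000 → turbulent; use the Moody-chart value f = 0.0524.
Darcy-Weisbach: ΔP = f(L/D)(ρV²/2) = 0.0524·(270/0.115)·(995·7.69²/2) = 0.0524·2348·2.942e+04 = 3.619e+06 Pa.
ΔP = 3.619e+06 Pa = 3620 kPa.

ΔP ≈ 3620 kPa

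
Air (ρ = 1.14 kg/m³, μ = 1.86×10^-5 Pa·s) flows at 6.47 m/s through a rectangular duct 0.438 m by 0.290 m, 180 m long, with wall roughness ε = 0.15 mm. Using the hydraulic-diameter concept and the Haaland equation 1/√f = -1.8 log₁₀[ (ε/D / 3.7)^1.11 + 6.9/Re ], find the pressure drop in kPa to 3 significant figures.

ΔP ≈ 0.234 kPa

Hydraulic diameter D_h = 4A/P = 4·(0.438·0.29)/(2·(0.438+0.29)) = 0.5081/1.456 = 0.349 m.
Re = ρVD_h/μ = 1.14·6.47·0.349/1.86e-05 = 1.384e+05.
ε/D_h = 0.00015/0.349 = 0.00043; Haaland gives 1/√f = -1.8 log₁₀[4.29e-05+4.99e-05] = 7.259, so f = 0.01898.
ΔP = f(L/D_h)(ρV²/2) = 0.01898·180/0.349·23.86 = 233.6 Pa.
ΔP = 0.234 kPa.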